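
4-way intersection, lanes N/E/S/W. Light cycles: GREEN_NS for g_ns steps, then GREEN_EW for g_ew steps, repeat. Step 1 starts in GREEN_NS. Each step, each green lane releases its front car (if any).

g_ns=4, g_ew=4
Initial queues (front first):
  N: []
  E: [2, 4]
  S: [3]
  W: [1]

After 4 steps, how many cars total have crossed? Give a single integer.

Answer: 1

Derivation:
Step 1 [NS]: N:empty,E:wait,S:car3-GO,W:wait | queues: N=0 E=2 S=0 W=1
Step 2 [NS]: N:empty,E:wait,S:empty,W:wait | queues: N=0 E=2 S=0 W=1
Step 3 [NS]: N:empty,E:wait,S:empty,W:wait | queues: N=0 E=2 S=0 W=1
Step 4 [NS]: N:empty,E:wait,S:empty,W:wait | queues: N=0 E=2 S=0 W=1
Cars crossed by step 4: 1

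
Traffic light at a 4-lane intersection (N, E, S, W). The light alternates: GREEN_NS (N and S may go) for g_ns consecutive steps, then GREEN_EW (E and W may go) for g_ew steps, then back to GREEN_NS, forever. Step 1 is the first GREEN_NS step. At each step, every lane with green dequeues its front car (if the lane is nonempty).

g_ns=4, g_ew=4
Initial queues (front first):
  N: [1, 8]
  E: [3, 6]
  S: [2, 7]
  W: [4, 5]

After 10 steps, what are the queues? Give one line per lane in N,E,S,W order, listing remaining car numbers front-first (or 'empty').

Step 1 [NS]: N:car1-GO,E:wait,S:car2-GO,W:wait | queues: N=1 E=2 S=1 W=2
Step 2 [NS]: N:car8-GO,E:wait,S:car7-GO,W:wait | queues: N=0 E=2 S=0 W=2
Step 3 [NS]: N:empty,E:wait,S:empty,W:wait | queues: N=0 E=2 S=0 W=2
Step 4 [NS]: N:empty,E:wait,S:empty,W:wait | queues: N=0 E=2 S=0 W=2
Step 5 [EW]: N:wait,E:car3-GO,S:wait,W:car4-GO | queues: N=0 E=1 S=0 W=1
Step 6 [EW]: N:wait,E:car6-GO,S:wait,W:car5-GO | queues: N=0 E=0 S=0 W=0

N: empty
E: empty
S: empty
W: empty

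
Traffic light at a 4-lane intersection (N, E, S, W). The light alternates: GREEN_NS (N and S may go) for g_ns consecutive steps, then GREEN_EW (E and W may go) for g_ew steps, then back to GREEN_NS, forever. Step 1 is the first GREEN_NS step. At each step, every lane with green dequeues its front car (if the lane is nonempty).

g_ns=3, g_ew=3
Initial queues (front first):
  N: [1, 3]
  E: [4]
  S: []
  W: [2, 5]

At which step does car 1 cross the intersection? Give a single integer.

Step 1 [NS]: N:car1-GO,E:wait,S:empty,W:wait | queues: N=1 E=1 S=0 W=2
Step 2 [NS]: N:car3-GO,E:wait,S:empty,W:wait | queues: N=0 E=1 S=0 W=2
Step 3 [NS]: N:empty,E:wait,S:empty,W:wait | queues: N=0 E=1 S=0 W=2
Step 4 [EW]: N:wait,E:car4-GO,S:wait,W:car2-GO | queues: N=0 E=0 S=0 W=1
Step 5 [EW]: N:wait,E:empty,S:wait,W:car5-GO | queues: N=0 E=0 S=0 W=0
Car 1 crosses at step 1

1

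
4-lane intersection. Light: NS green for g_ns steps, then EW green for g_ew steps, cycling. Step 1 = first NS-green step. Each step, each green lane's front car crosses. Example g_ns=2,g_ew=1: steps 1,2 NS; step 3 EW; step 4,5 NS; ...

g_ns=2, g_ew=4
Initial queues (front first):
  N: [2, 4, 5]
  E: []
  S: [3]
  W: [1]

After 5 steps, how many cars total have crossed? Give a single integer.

Step 1 [NS]: N:car2-GO,E:wait,S:car3-GO,W:wait | queues: N=2 E=0 S=0 W=1
Step 2 [NS]: N:car4-GO,E:wait,S:empty,W:wait | queues: N=1 E=0 S=0 W=1
Step 3 [EW]: N:wait,E:empty,S:wait,W:car1-GO | queues: N=1 E=0 S=0 W=0
Step 4 [EW]: N:wait,E:empty,S:wait,W:empty | queues: N=1 E=0 S=0 W=0
Step 5 [EW]: N:wait,E:empty,S:wait,W:empty | queues: N=1 E=0 S=0 W=0
Cars crossed by step 5: 4

Answer: 4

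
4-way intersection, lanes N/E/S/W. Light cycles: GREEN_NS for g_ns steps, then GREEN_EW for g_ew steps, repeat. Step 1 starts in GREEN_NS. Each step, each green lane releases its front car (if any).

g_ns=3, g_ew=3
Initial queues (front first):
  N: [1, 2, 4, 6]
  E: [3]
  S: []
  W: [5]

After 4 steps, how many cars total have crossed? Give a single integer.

Answer: 5

Derivation:
Step 1 [NS]: N:car1-GO,E:wait,S:empty,W:wait | queues: N=3 E=1 S=0 W=1
Step 2 [NS]: N:car2-GO,E:wait,S:empty,W:wait | queues: N=2 E=1 S=0 W=1
Step 3 [NS]: N:car4-GO,E:wait,S:empty,W:wait | queues: N=1 E=1 S=0 W=1
Step 4 [EW]: N:wait,E:car3-GO,S:wait,W:car5-GO | queues: N=1 E=0 S=0 W=0
Cars crossed by step 4: 5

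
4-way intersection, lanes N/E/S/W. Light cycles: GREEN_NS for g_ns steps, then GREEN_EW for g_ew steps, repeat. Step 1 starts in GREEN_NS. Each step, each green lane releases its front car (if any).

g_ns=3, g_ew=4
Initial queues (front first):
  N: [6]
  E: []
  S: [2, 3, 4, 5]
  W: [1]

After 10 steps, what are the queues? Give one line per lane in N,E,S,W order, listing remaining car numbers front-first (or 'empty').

Step 1 [NS]: N:car6-GO,E:wait,S:car2-GO,W:wait | queues: N=0 E=0 S=3 W=1
Step 2 [NS]: N:empty,E:wait,S:car3-GO,W:wait | queues: N=0 E=0 S=2 W=1
Step 3 [NS]: N:empty,E:wait,S:car4-GO,W:wait | queues: N=0 E=0 S=1 W=1
Step 4 [EW]: N:wait,E:empty,S:wait,W:car1-GO | queues: N=0 E=0 S=1 W=0
Step 5 [EW]: N:wait,E:empty,S:wait,W:empty | queues: N=0 E=0 S=1 W=0
Step 6 [EW]: N:wait,E:empty,S:wait,W:empty | queues: N=0 E=0 S=1 W=0
Step 7 [EW]: N:wait,E:empty,S:wait,W:empty | queues: N=0 E=0 S=1 W=0
Step 8 [NS]: N:empty,E:wait,S:car5-GO,W:wait | queues: N=0 E=0 S=0 W=0

N: empty
E: empty
S: empty
W: empty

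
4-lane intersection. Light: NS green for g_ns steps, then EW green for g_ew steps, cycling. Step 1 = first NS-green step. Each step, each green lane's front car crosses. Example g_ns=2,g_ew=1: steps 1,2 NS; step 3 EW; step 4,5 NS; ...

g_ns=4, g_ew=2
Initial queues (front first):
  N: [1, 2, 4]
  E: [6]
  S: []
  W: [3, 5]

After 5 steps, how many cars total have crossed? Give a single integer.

Answer: 5

Derivation:
Step 1 [NS]: N:car1-GO,E:wait,S:empty,W:wait | queues: N=2 E=1 S=0 W=2
Step 2 [NS]: N:car2-GO,E:wait,S:empty,W:wait | queues: N=1 E=1 S=0 W=2
Step 3 [NS]: N:car4-GO,E:wait,S:empty,W:wait | queues: N=0 E=1 S=0 W=2
Step 4 [NS]: N:empty,E:wait,S:empty,W:wait | queues: N=0 E=1 S=0 W=2
Step 5 [EW]: N:wait,E:car6-GO,S:wait,W:car3-GO | queues: N=0 E=0 S=0 W=1
Cars crossed by step 5: 5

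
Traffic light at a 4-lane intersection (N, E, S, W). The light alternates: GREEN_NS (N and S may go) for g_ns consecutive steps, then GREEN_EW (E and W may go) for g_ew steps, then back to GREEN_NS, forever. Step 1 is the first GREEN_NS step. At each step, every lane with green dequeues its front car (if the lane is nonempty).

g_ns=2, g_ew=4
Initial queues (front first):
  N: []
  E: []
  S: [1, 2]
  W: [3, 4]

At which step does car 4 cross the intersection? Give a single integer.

Step 1 [NS]: N:empty,E:wait,S:car1-GO,W:wait | queues: N=0 E=0 S=1 W=2
Step 2 [NS]: N:empty,E:wait,S:car2-GO,W:wait | queues: N=0 E=0 S=0 W=2
Step 3 [EW]: N:wait,E:empty,S:wait,W:car3-GO | queues: N=0 E=0 S=0 W=1
Step 4 [EW]: N:wait,E:empty,S:wait,W:car4-GO | queues: N=0 E=0 S=0 W=0
Car 4 crosses at step 4

4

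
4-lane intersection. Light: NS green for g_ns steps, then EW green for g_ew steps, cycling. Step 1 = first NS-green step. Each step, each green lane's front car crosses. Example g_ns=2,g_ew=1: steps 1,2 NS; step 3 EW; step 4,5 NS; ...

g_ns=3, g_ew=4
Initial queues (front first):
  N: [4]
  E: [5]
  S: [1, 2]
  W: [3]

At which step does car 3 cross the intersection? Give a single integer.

Step 1 [NS]: N:car4-GO,E:wait,S:car1-GO,W:wait | queues: N=0 E=1 S=1 W=1
Step 2 [NS]: N:empty,E:wait,S:car2-GO,W:wait | queues: N=0 E=1 S=0 W=1
Step 3 [NS]: N:empty,E:wait,S:empty,W:wait | queues: N=0 E=1 S=0 W=1
Step 4 [EW]: N:wait,E:car5-GO,S:wait,W:car3-GO | queues: N=0 E=0 S=0 W=0
Car 3 crosses at step 4

4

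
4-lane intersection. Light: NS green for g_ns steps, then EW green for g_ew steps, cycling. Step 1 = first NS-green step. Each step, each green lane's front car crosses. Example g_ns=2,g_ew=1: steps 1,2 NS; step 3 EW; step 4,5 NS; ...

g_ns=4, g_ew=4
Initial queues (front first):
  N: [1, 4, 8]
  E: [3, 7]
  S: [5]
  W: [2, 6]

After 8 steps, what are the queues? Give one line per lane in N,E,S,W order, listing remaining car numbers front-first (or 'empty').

Step 1 [NS]: N:car1-GO,E:wait,S:car5-GO,W:wait | queues: N=2 E=2 S=0 W=2
Step 2 [NS]: N:car4-GO,E:wait,S:empty,W:wait | queues: N=1 E=2 S=0 W=2
Step 3 [NS]: N:car8-GO,E:wait,S:empty,W:wait | queues: N=0 E=2 S=0 W=2
Step 4 [NS]: N:empty,E:wait,S:empty,W:wait | queues: N=0 E=2 S=0 W=2
Step 5 [EW]: N:wait,E:car3-GO,S:wait,W:car2-GO | queues: N=0 E=1 S=0 W=1
Step 6 [EW]: N:wait,E:car7-GO,S:wait,W:car6-GO | queues: N=0 E=0 S=0 W=0

N: empty
E: empty
S: empty
W: empty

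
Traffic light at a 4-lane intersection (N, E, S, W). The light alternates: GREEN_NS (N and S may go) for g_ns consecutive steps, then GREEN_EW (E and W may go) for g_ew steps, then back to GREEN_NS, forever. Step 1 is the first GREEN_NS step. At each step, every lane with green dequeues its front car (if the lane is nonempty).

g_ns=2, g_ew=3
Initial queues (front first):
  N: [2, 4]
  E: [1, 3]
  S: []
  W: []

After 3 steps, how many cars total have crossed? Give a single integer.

Step 1 [NS]: N:car2-GO,E:wait,S:empty,W:wait | queues: N=1 E=2 S=0 W=0
Step 2 [NS]: N:car4-GO,E:wait,S:empty,W:wait | queues: N=0 E=2 S=0 W=0
Step 3 [EW]: N:wait,E:car1-GO,S:wait,W:empty | queues: N=0 E=1 S=0 W=0
Cars crossed by step 3: 3

Answer: 3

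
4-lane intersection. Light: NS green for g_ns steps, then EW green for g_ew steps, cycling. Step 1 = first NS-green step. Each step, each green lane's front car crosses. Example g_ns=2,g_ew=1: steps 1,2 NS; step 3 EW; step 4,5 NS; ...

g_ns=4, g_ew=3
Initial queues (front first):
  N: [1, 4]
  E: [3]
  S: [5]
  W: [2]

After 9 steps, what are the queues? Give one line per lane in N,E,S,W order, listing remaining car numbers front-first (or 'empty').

Step 1 [NS]: N:car1-GO,E:wait,S:car5-GO,W:wait | queues: N=1 E=1 S=0 W=1
Step 2 [NS]: N:car4-GO,E:wait,S:empty,W:wait | queues: N=0 E=1 S=0 W=1
Step 3 [NS]: N:empty,E:wait,S:empty,W:wait | queues: N=0 E=1 S=0 W=1
Step 4 [NS]: N:empty,E:wait,S:empty,W:wait | queues: N=0 E=1 S=0 W=1
Step 5 [EW]: N:wait,E:car3-GO,S:wait,W:car2-GO | queues: N=0 E=0 S=0 W=0

N: empty
E: empty
S: empty
W: empty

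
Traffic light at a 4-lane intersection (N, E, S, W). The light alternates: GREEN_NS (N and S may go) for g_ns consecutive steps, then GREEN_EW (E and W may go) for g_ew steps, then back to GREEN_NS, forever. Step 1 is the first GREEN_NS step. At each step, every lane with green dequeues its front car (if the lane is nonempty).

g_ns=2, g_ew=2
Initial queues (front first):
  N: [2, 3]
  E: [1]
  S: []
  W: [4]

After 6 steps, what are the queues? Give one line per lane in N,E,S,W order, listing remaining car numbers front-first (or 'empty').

Step 1 [NS]: N:car2-GO,E:wait,S:empty,W:wait | queues: N=1 E=1 S=0 W=1
Step 2 [NS]: N:car3-GO,E:wait,S:empty,W:wait | queues: N=0 E=1 S=0 W=1
Step 3 [EW]: N:wait,E:car1-GO,S:wait,W:car4-GO | queues: N=0 E=0 S=0 W=0

N: empty
E: empty
S: empty
W: empty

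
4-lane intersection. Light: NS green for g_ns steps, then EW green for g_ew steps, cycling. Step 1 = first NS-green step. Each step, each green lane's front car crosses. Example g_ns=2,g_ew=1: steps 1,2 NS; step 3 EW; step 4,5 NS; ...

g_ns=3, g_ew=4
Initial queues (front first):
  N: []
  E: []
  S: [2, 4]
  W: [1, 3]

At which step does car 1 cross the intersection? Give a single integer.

Step 1 [NS]: N:empty,E:wait,S:car2-GO,W:wait | queues: N=0 E=0 S=1 W=2
Step 2 [NS]: N:empty,E:wait,S:car4-GO,W:wait | queues: N=0 E=0 S=0 W=2
Step 3 [NS]: N:empty,E:wait,S:empty,W:wait | queues: N=0 E=0 S=0 W=2
Step 4 [EW]: N:wait,E:empty,S:wait,W:car1-GO | queues: N=0 E=0 S=0 W=1
Step 5 [EW]: N:wait,E:empty,S:wait,W:car3-GO | queues: N=0 E=0 S=0 W=0
Car 1 crosses at step 4

4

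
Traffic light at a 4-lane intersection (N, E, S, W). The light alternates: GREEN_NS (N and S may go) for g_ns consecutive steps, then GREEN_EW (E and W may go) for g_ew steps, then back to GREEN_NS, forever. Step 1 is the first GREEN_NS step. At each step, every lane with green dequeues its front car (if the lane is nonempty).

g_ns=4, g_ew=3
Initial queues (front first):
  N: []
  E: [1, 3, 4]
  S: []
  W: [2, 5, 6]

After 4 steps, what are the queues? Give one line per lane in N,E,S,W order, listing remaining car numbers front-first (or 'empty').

Step 1 [NS]: N:empty,E:wait,S:empty,W:wait | queues: N=0 E=3 S=0 W=3
Step 2 [NS]: N:empty,E:wait,S:empty,W:wait | queues: N=0 E=3 S=0 W=3
Step 3 [NS]: N:empty,E:wait,S:empty,W:wait | queues: N=0 E=3 S=0 W=3
Step 4 [NS]: N:empty,E:wait,S:empty,W:wait | queues: N=0 E=3 S=0 W=3

N: empty
E: 1 3 4
S: empty
W: 2 5 6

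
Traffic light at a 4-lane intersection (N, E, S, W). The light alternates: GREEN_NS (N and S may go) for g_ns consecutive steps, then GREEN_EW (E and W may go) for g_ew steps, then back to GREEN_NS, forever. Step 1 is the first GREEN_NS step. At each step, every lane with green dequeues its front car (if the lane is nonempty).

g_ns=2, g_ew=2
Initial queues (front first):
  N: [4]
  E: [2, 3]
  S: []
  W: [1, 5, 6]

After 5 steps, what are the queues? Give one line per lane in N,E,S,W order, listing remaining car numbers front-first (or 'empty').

Step 1 [NS]: N:car4-GO,E:wait,S:empty,W:wait | queues: N=0 E=2 S=0 W=3
Step 2 [NS]: N:empty,E:wait,S:empty,W:wait | queues: N=0 E=2 S=0 W=3
Step 3 [EW]: N:wait,E:car2-GO,S:wait,W:car1-GO | queues: N=0 E=1 S=0 W=2
Step 4 [EW]: N:wait,E:car3-GO,S:wait,W:car5-GO | queues: N=0 E=0 S=0 W=1
Step 5 [NS]: N:empty,E:wait,S:empty,W:wait | queues: N=0 E=0 S=0 W=1

N: empty
E: empty
S: empty
W: 6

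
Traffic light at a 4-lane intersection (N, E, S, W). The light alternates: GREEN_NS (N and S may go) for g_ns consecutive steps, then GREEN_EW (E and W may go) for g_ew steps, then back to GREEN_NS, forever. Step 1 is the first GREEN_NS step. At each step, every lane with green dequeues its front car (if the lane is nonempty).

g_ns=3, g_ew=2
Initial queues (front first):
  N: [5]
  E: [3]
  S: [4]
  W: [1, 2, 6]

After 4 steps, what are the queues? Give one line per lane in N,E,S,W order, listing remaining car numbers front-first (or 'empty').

Step 1 [NS]: N:car5-GO,E:wait,S:car4-GO,W:wait | queues: N=0 E=1 S=0 W=3
Step 2 [NS]: N:empty,E:wait,S:empty,W:wait | queues: N=0 E=1 S=0 W=3
Step 3 [NS]: N:empty,E:wait,S:empty,W:wait | queues: N=0 E=1 S=0 W=3
Step 4 [EW]: N:wait,E:car3-GO,S:wait,W:car1-GO | queues: N=0 E=0 S=0 W=2

N: empty
E: empty
S: empty
W: 2 6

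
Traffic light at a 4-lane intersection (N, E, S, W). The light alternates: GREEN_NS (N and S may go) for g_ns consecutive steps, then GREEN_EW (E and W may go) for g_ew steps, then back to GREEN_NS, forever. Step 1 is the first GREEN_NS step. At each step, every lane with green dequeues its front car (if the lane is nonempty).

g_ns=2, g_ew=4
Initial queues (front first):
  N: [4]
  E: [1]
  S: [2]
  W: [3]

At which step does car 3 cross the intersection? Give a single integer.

Step 1 [NS]: N:car4-GO,E:wait,S:car2-GO,W:wait | queues: N=0 E=1 S=0 W=1
Step 2 [NS]: N:empty,E:wait,S:empty,W:wait | queues: N=0 E=1 S=0 W=1
Step 3 [EW]: N:wait,E:car1-GO,S:wait,W:car3-GO | queues: N=0 E=0 S=0 W=0
Car 3 crosses at step 3

3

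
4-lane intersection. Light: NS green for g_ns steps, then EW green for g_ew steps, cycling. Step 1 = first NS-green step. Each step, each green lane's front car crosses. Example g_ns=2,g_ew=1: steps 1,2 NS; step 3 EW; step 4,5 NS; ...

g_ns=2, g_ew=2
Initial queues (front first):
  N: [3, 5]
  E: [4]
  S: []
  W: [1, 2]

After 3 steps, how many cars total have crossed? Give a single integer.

Step 1 [NS]: N:car3-GO,E:wait,S:empty,W:wait | queues: N=1 E=1 S=0 W=2
Step 2 [NS]: N:car5-GO,E:wait,S:empty,W:wait | queues: N=0 E=1 S=0 W=2
Step 3 [EW]: N:wait,E:car4-GO,S:wait,W:car1-GO | queues: N=0 E=0 S=0 W=1
Cars crossed by step 3: 4

Answer: 4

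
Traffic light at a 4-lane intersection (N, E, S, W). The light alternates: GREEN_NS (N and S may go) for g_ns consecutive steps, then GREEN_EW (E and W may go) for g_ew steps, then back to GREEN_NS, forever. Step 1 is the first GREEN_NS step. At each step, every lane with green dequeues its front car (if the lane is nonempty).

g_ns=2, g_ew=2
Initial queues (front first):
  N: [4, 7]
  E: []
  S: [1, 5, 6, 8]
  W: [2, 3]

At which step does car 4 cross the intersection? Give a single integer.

Step 1 [NS]: N:car4-GO,E:wait,S:car1-GO,W:wait | queues: N=1 E=0 S=3 W=2
Step 2 [NS]: N:car7-GO,E:wait,S:car5-GO,W:wait | queues: N=0 E=0 S=2 W=2
Step 3 [EW]: N:wait,E:empty,S:wait,W:car2-GO | queues: N=0 E=0 S=2 W=1
Step 4 [EW]: N:wait,E:empty,S:wait,W:car3-GO | queues: N=0 E=0 S=2 W=0
Step 5 [NS]: N:empty,E:wait,S:car6-GO,W:wait | queues: N=0 E=0 S=1 W=0
Step 6 [NS]: N:empty,E:wait,S:car8-GO,W:wait | queues: N=0 E=0 S=0 W=0
Car 4 crosses at step 1

1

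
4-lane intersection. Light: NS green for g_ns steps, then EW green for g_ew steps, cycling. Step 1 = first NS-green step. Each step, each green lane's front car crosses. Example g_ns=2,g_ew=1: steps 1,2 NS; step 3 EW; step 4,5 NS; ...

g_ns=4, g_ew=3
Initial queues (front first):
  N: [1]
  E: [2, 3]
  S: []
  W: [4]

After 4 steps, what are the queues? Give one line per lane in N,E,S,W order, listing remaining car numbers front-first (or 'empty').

Step 1 [NS]: N:car1-GO,E:wait,S:empty,W:wait | queues: N=0 E=2 S=0 W=1
Step 2 [NS]: N:empty,E:wait,S:empty,W:wait | queues: N=0 E=2 S=0 W=1
Step 3 [NS]: N:empty,E:wait,S:empty,W:wait | queues: N=0 E=2 S=0 W=1
Step 4 [NS]: N:empty,E:wait,S:empty,W:wait | queues: N=0 E=2 S=0 W=1

N: empty
E: 2 3
S: empty
W: 4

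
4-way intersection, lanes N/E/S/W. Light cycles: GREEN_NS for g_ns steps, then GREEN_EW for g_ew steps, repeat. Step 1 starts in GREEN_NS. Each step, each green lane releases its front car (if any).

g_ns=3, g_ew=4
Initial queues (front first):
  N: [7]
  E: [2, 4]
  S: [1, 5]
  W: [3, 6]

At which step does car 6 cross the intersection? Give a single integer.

Step 1 [NS]: N:car7-GO,E:wait,S:car1-GO,W:wait | queues: N=0 E=2 S=1 W=2
Step 2 [NS]: N:empty,E:wait,S:car5-GO,W:wait | queues: N=0 E=2 S=0 W=2
Step 3 [NS]: N:empty,E:wait,S:empty,W:wait | queues: N=0 E=2 S=0 W=2
Step 4 [EW]: N:wait,E:car2-GO,S:wait,W:car3-GO | queues: N=0 E=1 S=0 W=1
Step 5 [EW]: N:wait,E:car4-GO,S:wait,W:car6-GO | queues: N=0 E=0 S=0 W=0
Car 6 crosses at step 5

5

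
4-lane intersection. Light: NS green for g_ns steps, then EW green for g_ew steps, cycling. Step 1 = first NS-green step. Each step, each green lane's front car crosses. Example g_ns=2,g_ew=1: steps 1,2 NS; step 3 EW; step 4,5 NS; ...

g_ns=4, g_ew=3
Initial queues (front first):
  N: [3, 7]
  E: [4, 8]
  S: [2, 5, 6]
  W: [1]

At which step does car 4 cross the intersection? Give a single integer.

Step 1 [NS]: N:car3-GO,E:wait,S:car2-GO,W:wait | queues: N=1 E=2 S=2 W=1
Step 2 [NS]: N:car7-GO,E:wait,S:car5-GO,W:wait | queues: N=0 E=2 S=1 W=1
Step 3 [NS]: N:empty,E:wait,S:car6-GO,W:wait | queues: N=0 E=2 S=0 W=1
Step 4 [NS]: N:empty,E:wait,S:empty,W:wait | queues: N=0 E=2 S=0 W=1
Step 5 [EW]: N:wait,E:car4-GO,S:wait,W:car1-GO | queues: N=0 E=1 S=0 W=0
Step 6 [EW]: N:wait,E:car8-GO,S:wait,W:empty | queues: N=0 E=0 S=0 W=0
Car 4 crosses at step 5

5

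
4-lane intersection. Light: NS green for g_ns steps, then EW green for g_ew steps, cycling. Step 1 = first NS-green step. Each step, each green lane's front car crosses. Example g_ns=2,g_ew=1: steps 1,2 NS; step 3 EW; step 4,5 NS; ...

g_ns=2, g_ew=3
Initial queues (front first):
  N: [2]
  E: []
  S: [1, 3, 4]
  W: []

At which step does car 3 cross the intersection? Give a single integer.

Step 1 [NS]: N:car2-GO,E:wait,S:car1-GO,W:wait | queues: N=0 E=0 S=2 W=0
Step 2 [NS]: N:empty,E:wait,S:car3-GO,W:wait | queues: N=0 E=0 S=1 W=0
Step 3 [EW]: N:wait,E:empty,S:wait,W:empty | queues: N=0 E=0 S=1 W=0
Step 4 [EW]: N:wait,E:empty,S:wait,W:empty | queues: N=0 E=0 S=1 W=0
Step 5 [EW]: N:wait,E:empty,S:wait,W:empty | queues: N=0 E=0 S=1 W=0
Step 6 [NS]: N:empty,E:wait,S:car4-GO,W:wait | queues: N=0 E=0 S=0 W=0
Car 3 crosses at step 2

2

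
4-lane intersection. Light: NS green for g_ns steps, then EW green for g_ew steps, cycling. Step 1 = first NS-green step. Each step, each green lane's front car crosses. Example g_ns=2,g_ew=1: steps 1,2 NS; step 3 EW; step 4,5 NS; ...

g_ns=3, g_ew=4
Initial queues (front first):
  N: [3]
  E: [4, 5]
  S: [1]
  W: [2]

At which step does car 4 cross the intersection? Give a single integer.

Step 1 [NS]: N:car3-GO,E:wait,S:car1-GO,W:wait | queues: N=0 E=2 S=0 W=1
Step 2 [NS]: N:empty,E:wait,S:empty,W:wait | queues: N=0 E=2 S=0 W=1
Step 3 [NS]: N:empty,E:wait,S:empty,W:wait | queues: N=0 E=2 S=0 W=1
Step 4 [EW]: N:wait,E:car4-GO,S:wait,W:car2-GO | queues: N=0 E=1 S=0 W=0
Step 5 [EW]: N:wait,E:car5-GO,S:wait,W:empty | queues: N=0 E=0 S=0 W=0
Car 4 crosses at step 4

4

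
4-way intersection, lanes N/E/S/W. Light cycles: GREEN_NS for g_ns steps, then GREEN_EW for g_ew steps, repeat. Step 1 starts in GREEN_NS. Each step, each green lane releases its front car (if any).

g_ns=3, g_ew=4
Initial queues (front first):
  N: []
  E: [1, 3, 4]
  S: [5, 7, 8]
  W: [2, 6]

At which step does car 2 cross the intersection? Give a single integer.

Step 1 [NS]: N:empty,E:wait,S:car5-GO,W:wait | queues: N=0 E=3 S=2 W=2
Step 2 [NS]: N:empty,E:wait,S:car7-GO,W:wait | queues: N=0 E=3 S=1 W=2
Step 3 [NS]: N:empty,E:wait,S:car8-GO,W:wait | queues: N=0 E=3 S=0 W=2
Step 4 [EW]: N:wait,E:car1-GO,S:wait,W:car2-GO | queues: N=0 E=2 S=0 W=1
Step 5 [EW]: N:wait,E:car3-GO,S:wait,W:car6-GO | queues: N=0 E=1 S=0 W=0
Step 6 [EW]: N:wait,E:car4-GO,S:wait,W:empty | queues: N=0 E=0 S=0 W=0
Car 2 crosses at step 4

4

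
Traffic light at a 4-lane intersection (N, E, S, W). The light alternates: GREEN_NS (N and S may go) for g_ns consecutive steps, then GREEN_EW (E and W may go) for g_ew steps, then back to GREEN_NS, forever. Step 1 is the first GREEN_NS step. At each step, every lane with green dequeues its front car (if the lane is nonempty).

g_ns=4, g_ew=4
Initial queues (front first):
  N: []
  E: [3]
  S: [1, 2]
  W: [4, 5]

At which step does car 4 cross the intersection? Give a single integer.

Step 1 [NS]: N:empty,E:wait,S:car1-GO,W:wait | queues: N=0 E=1 S=1 W=2
Step 2 [NS]: N:empty,E:wait,S:car2-GO,W:wait | queues: N=0 E=1 S=0 W=2
Step 3 [NS]: N:empty,E:wait,S:empty,W:wait | queues: N=0 E=1 S=0 W=2
Step 4 [NS]: N:empty,E:wait,S:empty,W:wait | queues: N=0 E=1 S=0 W=2
Step 5 [EW]: N:wait,E:car3-GO,S:wait,W:car4-GO | queues: N=0 E=0 S=0 W=1
Step 6 [EW]: N:wait,E:empty,S:wait,W:car5-GO | queues: N=0 E=0 S=0 W=0
Car 4 crosses at step 5

5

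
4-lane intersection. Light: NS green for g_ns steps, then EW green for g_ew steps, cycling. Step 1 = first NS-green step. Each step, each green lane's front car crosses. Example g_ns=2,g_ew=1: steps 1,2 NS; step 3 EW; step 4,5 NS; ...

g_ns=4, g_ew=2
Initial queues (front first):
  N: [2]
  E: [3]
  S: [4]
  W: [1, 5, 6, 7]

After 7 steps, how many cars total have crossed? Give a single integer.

Answer: 5

Derivation:
Step 1 [NS]: N:car2-GO,E:wait,S:car4-GO,W:wait | queues: N=0 E=1 S=0 W=4
Step 2 [NS]: N:empty,E:wait,S:empty,W:wait | queues: N=0 E=1 S=0 W=4
Step 3 [NS]: N:empty,E:wait,S:empty,W:wait | queues: N=0 E=1 S=0 W=4
Step 4 [NS]: N:empty,E:wait,S:empty,W:wait | queues: N=0 E=1 S=0 W=4
Step 5 [EW]: N:wait,E:car3-GO,S:wait,W:car1-GO | queues: N=0 E=0 S=0 W=3
Step 6 [EW]: N:wait,E:empty,S:wait,W:car5-GO | queues: N=0 E=0 S=0 W=2
Step 7 [NS]: N:empty,E:wait,S:empty,W:wait | queues: N=0 E=0 S=0 W=2
Cars crossed by step 7: 5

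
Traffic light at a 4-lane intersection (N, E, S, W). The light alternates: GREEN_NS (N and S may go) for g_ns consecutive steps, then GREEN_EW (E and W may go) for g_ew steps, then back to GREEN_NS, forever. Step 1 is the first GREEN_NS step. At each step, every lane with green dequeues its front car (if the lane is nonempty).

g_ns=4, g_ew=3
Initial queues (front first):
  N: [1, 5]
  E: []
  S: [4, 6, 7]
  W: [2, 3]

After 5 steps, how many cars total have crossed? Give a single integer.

Step 1 [NS]: N:car1-GO,E:wait,S:car4-GO,W:wait | queues: N=1 E=0 S=2 W=2
Step 2 [NS]: N:car5-GO,E:wait,S:car6-GO,W:wait | queues: N=0 E=0 S=1 W=2
Step 3 [NS]: N:empty,E:wait,S:car7-GO,W:wait | queues: N=0 E=0 S=0 W=2
Step 4 [NS]: N:empty,E:wait,S:empty,W:wait | queues: N=0 E=0 S=0 W=2
Step 5 [EW]: N:wait,E:empty,S:wait,W:car2-GO | queues: N=0 E=0 S=0 W=1
Cars crossed by step 5: 6

Answer: 6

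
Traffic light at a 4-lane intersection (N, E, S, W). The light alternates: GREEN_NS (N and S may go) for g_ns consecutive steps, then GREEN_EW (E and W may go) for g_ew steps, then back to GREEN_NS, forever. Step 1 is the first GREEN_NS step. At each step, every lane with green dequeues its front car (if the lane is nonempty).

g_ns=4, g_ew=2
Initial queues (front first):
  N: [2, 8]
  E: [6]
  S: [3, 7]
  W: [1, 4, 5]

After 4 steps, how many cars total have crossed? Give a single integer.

Step 1 [NS]: N:car2-GO,E:wait,S:car3-GO,W:wait | queues: N=1 E=1 S=1 W=3
Step 2 [NS]: N:car8-GO,E:wait,S:car7-GO,W:wait | queues: N=0 E=1 S=0 W=3
Step 3 [NS]: N:empty,E:wait,S:empty,W:wait | queues: N=0 E=1 S=0 W=3
Step 4 [NS]: N:empty,E:wait,S:empty,W:wait | queues: N=0 E=1 S=0 W=3
Cars crossed by step 4: 4

Answer: 4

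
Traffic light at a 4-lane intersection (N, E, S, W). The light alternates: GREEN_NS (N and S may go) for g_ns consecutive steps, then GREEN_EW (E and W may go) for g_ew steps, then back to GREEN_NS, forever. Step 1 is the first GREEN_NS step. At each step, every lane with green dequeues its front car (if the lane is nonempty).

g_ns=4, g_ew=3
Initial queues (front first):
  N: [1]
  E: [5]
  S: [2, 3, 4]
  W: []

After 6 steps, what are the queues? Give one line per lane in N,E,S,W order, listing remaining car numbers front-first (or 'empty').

Step 1 [NS]: N:car1-GO,E:wait,S:car2-GO,W:wait | queues: N=0 E=1 S=2 W=0
Step 2 [NS]: N:empty,E:wait,S:car3-GO,W:wait | queues: N=0 E=1 S=1 W=0
Step 3 [NS]: N:empty,E:wait,S:car4-GO,W:wait | queues: N=0 E=1 S=0 W=0
Step 4 [NS]: N:empty,E:wait,S:empty,W:wait | queues: N=0 E=1 S=0 W=0
Step 5 [EW]: N:wait,E:car5-GO,S:wait,W:empty | queues: N=0 E=0 S=0 W=0

N: empty
E: empty
S: empty
W: empty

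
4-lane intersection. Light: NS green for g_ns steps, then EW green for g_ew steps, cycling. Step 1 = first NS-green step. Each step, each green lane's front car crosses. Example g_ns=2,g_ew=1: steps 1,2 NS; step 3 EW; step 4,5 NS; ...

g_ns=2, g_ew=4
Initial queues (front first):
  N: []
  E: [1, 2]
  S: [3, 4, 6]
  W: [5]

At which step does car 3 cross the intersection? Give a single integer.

Step 1 [NS]: N:empty,E:wait,S:car3-GO,W:wait | queues: N=0 E=2 S=2 W=1
Step 2 [NS]: N:empty,E:wait,S:car4-GO,W:wait | queues: N=0 E=2 S=1 W=1
Step 3 [EW]: N:wait,E:car1-GO,S:wait,W:car5-GO | queues: N=0 E=1 S=1 W=0
Step 4 [EW]: N:wait,E:car2-GO,S:wait,W:empty | queues: N=0 E=0 S=1 W=0
Step 5 [EW]: N:wait,E:empty,S:wait,W:empty | queues: N=0 E=0 S=1 W=0
Step 6 [EW]: N:wait,E:empty,S:wait,W:empty | queues: N=0 E=0 S=1 W=0
Step 7 [NS]: N:empty,E:wait,S:car6-GO,W:wait | queues: N=0 E=0 S=0 W=0
Car 3 crosses at step 1

1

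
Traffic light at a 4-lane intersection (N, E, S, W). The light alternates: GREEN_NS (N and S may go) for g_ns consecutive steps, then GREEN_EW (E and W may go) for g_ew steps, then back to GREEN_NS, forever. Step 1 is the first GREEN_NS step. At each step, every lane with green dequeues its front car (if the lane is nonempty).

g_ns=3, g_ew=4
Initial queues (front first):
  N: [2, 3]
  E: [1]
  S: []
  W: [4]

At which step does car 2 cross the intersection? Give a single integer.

Step 1 [NS]: N:car2-GO,E:wait,S:empty,W:wait | queues: N=1 E=1 S=0 W=1
Step 2 [NS]: N:car3-GO,E:wait,S:empty,W:wait | queues: N=0 E=1 S=0 W=1
Step 3 [NS]: N:empty,E:wait,S:empty,W:wait | queues: N=0 E=1 S=0 W=1
Step 4 [EW]: N:wait,E:car1-GO,S:wait,W:car4-GO | queues: N=0 E=0 S=0 W=0
Car 2 crosses at step 1

1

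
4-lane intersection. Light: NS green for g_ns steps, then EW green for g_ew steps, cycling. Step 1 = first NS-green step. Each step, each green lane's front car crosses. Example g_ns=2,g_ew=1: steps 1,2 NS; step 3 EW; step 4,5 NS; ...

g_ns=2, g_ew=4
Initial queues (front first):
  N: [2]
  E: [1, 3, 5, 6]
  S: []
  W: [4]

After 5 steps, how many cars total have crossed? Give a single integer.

Answer: 5

Derivation:
Step 1 [NS]: N:car2-GO,E:wait,S:empty,W:wait | queues: N=0 E=4 S=0 W=1
Step 2 [NS]: N:empty,E:wait,S:empty,W:wait | queues: N=0 E=4 S=0 W=1
Step 3 [EW]: N:wait,E:car1-GO,S:wait,W:car4-GO | queues: N=0 E=3 S=0 W=0
Step 4 [EW]: N:wait,E:car3-GO,S:wait,W:empty | queues: N=0 E=2 S=0 W=0
Step 5 [EW]: N:wait,E:car5-GO,S:wait,W:empty | queues: N=0 E=1 S=0 W=0
Cars crossed by step 5: 5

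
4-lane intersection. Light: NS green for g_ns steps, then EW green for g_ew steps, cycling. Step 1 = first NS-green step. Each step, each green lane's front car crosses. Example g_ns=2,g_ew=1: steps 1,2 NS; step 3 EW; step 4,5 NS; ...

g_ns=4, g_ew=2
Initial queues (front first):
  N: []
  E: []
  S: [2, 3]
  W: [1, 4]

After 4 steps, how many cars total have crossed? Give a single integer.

Step 1 [NS]: N:empty,E:wait,S:car2-GO,W:wait | queues: N=0 E=0 S=1 W=2
Step 2 [NS]: N:empty,E:wait,S:car3-GO,W:wait | queues: N=0 E=0 S=0 W=2
Step 3 [NS]: N:empty,E:wait,S:empty,W:wait | queues: N=0 E=0 S=0 W=2
Step 4 [NS]: N:empty,E:wait,S:empty,W:wait | queues: N=0 E=0 S=0 W=2
Cars crossed by step 4: 2

Answer: 2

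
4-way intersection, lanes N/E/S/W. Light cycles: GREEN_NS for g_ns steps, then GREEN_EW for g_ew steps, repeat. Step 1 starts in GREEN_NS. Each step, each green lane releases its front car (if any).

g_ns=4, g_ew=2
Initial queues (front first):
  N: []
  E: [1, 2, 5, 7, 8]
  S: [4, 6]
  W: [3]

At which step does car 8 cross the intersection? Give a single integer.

Step 1 [NS]: N:empty,E:wait,S:car4-GO,W:wait | queues: N=0 E=5 S=1 W=1
Step 2 [NS]: N:empty,E:wait,S:car6-GO,W:wait | queues: N=0 E=5 S=0 W=1
Step 3 [NS]: N:empty,E:wait,S:empty,W:wait | queues: N=0 E=5 S=0 W=1
Step 4 [NS]: N:empty,E:wait,S:empty,W:wait | queues: N=0 E=5 S=0 W=1
Step 5 [EW]: N:wait,E:car1-GO,S:wait,W:car3-GO | queues: N=0 E=4 S=0 W=0
Step 6 [EW]: N:wait,E:car2-GO,S:wait,W:empty | queues: N=0 E=3 S=0 W=0
Step 7 [NS]: N:empty,E:wait,S:empty,W:wait | queues: N=0 E=3 S=0 W=0
Step 8 [NS]: N:empty,E:wait,S:empty,W:wait | queues: N=0 E=3 S=0 W=0
Step 9 [NS]: N:empty,E:wait,S:empty,W:wait | queues: N=0 E=3 S=0 W=0
Step 10 [NS]: N:empty,E:wait,S:empty,W:wait | queues: N=0 E=3 S=0 W=0
Step 11 [EW]: N:wait,E:car5-GO,S:wait,W:empty | queues: N=0 E=2 S=0 W=0
Step 12 [EW]: N:wait,E:car7-GO,S:wait,W:empty | queues: N=0 E=1 S=0 W=0
Step 13 [NS]: N:empty,E:wait,S:empty,W:wait | queues: N=0 E=1 S=0 W=0
Step 14 [NS]: N:empty,E:wait,S:empty,W:wait | queues: N=0 E=1 S=0 W=0
Step 15 [NS]: N:empty,E:wait,S:empty,W:wait | queues: N=0 E=1 S=0 W=0
Step 16 [NS]: N:empty,E:wait,S:empty,W:wait | queues: N=0 E=1 S=0 W=0
Step 17 [EW]: N:wait,E:car8-GO,S:wait,W:empty | queues: N=0 E=0 S=0 W=0
Car 8 crosses at step 17

17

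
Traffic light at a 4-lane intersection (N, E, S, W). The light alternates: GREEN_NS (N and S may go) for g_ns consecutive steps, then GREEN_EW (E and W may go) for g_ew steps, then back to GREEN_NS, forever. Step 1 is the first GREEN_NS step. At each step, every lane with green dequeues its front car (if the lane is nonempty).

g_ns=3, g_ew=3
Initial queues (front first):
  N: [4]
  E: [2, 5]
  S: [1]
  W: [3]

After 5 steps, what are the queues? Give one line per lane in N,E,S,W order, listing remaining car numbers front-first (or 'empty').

Step 1 [NS]: N:car4-GO,E:wait,S:car1-GO,W:wait | queues: N=0 E=2 S=0 W=1
Step 2 [NS]: N:empty,E:wait,S:empty,W:wait | queues: N=0 E=2 S=0 W=1
Step 3 [NS]: N:empty,E:wait,S:empty,W:wait | queues: N=0 E=2 S=0 W=1
Step 4 [EW]: N:wait,E:car2-GO,S:wait,W:car3-GO | queues: N=0 E=1 S=0 W=0
Step 5 [EW]: N:wait,E:car5-GO,S:wait,W:empty | queues: N=0 E=0 S=0 W=0

N: empty
E: empty
S: empty
W: empty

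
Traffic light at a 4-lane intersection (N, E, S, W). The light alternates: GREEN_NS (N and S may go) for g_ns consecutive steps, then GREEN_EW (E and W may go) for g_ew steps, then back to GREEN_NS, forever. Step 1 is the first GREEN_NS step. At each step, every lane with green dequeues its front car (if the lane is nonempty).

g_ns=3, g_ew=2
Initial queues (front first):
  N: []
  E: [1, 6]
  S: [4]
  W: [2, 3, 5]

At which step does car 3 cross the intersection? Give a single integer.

Step 1 [NS]: N:empty,E:wait,S:car4-GO,W:wait | queues: N=0 E=2 S=0 W=3
Step 2 [NS]: N:empty,E:wait,S:empty,W:wait | queues: N=0 E=2 S=0 W=3
Step 3 [NS]: N:empty,E:wait,S:empty,W:wait | queues: N=0 E=2 S=0 W=3
Step 4 [EW]: N:wait,E:car1-GO,S:wait,W:car2-GO | queues: N=0 E=1 S=0 W=2
Step 5 [EW]: N:wait,E:car6-GO,S:wait,W:car3-GO | queues: N=0 E=0 S=0 W=1
Step 6 [NS]: N:empty,E:wait,S:empty,W:wait | queues: N=0 E=0 S=0 W=1
Step 7 [NS]: N:empty,E:wait,S:empty,W:wait | queues: N=0 E=0 S=0 W=1
Step 8 [NS]: N:empty,E:wait,S:empty,W:wait | queues: N=0 E=0 S=0 W=1
Step 9 [EW]: N:wait,E:empty,S:wait,W:car5-GO | queues: N=0 E=0 S=0 W=0
Car 3 crosses at step 5

5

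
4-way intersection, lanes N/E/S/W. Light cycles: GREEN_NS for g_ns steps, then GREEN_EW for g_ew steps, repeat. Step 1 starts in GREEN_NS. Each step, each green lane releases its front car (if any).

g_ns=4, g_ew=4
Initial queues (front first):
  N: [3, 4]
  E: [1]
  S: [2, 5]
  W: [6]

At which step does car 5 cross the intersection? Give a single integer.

Step 1 [NS]: N:car3-GO,E:wait,S:car2-GO,W:wait | queues: N=1 E=1 S=1 W=1
Step 2 [NS]: N:car4-GO,E:wait,S:car5-GO,W:wait | queues: N=0 E=1 S=0 W=1
Step 3 [NS]: N:empty,E:wait,S:empty,W:wait | queues: N=0 E=1 S=0 W=1
Step 4 [NS]: N:empty,E:wait,S:empty,W:wait | queues: N=0 E=1 S=0 W=1
Step 5 [EW]: N:wait,E:car1-GO,S:wait,W:car6-GO | queues: N=0 E=0 S=0 W=0
Car 5 crosses at step 2

2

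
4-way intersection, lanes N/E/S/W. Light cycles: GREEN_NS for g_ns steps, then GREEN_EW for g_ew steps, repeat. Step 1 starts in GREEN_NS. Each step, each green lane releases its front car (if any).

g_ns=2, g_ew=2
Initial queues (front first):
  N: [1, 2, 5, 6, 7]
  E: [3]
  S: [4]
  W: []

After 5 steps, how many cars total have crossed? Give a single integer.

Step 1 [NS]: N:car1-GO,E:wait,S:car4-GO,W:wait | queues: N=4 E=1 S=0 W=0
Step 2 [NS]: N:car2-GO,E:wait,S:empty,W:wait | queues: N=3 E=1 S=0 W=0
Step 3 [EW]: N:wait,E:car3-GO,S:wait,W:empty | queues: N=3 E=0 S=0 W=0
Step 4 [EW]: N:wait,E:empty,S:wait,W:empty | queues: N=3 E=0 S=0 W=0
Step 5 [NS]: N:car5-GO,E:wait,S:empty,W:wait | queues: N=2 E=0 S=0 W=0
Cars crossed by step 5: 5

Answer: 5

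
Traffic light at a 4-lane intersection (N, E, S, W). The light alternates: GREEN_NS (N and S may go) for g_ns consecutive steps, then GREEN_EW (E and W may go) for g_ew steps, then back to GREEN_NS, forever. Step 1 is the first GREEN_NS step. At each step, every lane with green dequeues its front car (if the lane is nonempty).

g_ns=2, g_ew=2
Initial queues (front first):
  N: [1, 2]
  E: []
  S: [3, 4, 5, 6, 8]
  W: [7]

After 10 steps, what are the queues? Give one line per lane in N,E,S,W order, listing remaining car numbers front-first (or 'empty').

Step 1 [NS]: N:car1-GO,E:wait,S:car3-GO,W:wait | queues: N=1 E=0 S=4 W=1
Step 2 [NS]: N:car2-GO,E:wait,S:car4-GO,W:wait | queues: N=0 E=0 S=3 W=1
Step 3 [EW]: N:wait,E:empty,S:wait,W:car7-GO | queues: N=0 E=0 S=3 W=0
Step 4 [EW]: N:wait,E:empty,S:wait,W:empty | queues: N=0 E=0 S=3 W=0
Step 5 [NS]: N:empty,E:wait,S:car5-GO,W:wait | queues: N=0 E=0 S=2 W=0
Step 6 [NS]: N:empty,E:wait,S:car6-GO,W:wait | queues: N=0 E=0 S=1 W=0
Step 7 [EW]: N:wait,E:empty,S:wait,W:empty | queues: N=0 E=0 S=1 W=0
Step 8 [EW]: N:wait,E:empty,S:wait,W:empty | queues: N=0 E=0 S=1 W=0
Step 9 [NS]: N:empty,E:wait,S:car8-GO,W:wait | queues: N=0 E=0 S=0 W=0

N: empty
E: empty
S: empty
W: empty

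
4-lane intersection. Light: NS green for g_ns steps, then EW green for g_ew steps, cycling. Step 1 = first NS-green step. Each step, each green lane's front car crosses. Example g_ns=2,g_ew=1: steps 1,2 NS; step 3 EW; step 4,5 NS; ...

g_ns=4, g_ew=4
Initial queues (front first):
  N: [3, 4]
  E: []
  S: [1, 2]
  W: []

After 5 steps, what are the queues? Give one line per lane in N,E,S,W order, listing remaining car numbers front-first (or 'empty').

Step 1 [NS]: N:car3-GO,E:wait,S:car1-GO,W:wait | queues: N=1 E=0 S=1 W=0
Step 2 [NS]: N:car4-GO,E:wait,S:car2-GO,W:wait | queues: N=0 E=0 S=0 W=0

N: empty
E: empty
S: empty
W: empty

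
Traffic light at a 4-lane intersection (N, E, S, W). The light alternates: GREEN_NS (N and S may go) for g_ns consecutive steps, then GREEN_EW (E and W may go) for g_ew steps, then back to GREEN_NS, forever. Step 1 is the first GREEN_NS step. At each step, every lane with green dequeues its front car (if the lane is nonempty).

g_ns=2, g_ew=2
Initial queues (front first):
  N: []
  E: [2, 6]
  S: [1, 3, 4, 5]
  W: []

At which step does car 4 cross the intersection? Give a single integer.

Step 1 [NS]: N:empty,E:wait,S:car1-GO,W:wait | queues: N=0 E=2 S=3 W=0
Step 2 [NS]: N:empty,E:wait,S:car3-GO,W:wait | queues: N=0 E=2 S=2 W=0
Step 3 [EW]: N:wait,E:car2-GO,S:wait,W:empty | queues: N=0 E=1 S=2 W=0
Step 4 [EW]: N:wait,E:car6-GO,S:wait,W:empty | queues: N=0 E=0 S=2 W=0
Step 5 [NS]: N:empty,E:wait,S:car4-GO,W:wait | queues: N=0 E=0 S=1 W=0
Step 6 [NS]: N:empty,E:wait,S:car5-GO,W:wait | queues: N=0 E=0 S=0 W=0
Car 4 crosses at step 5

5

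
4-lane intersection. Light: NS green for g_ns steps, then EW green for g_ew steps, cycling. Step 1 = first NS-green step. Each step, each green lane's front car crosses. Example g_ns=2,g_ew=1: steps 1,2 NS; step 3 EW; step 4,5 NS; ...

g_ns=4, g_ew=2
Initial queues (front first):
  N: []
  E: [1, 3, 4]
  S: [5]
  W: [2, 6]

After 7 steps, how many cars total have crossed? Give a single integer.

Step 1 [NS]: N:empty,E:wait,S:car5-GO,W:wait | queues: N=0 E=3 S=0 W=2
Step 2 [NS]: N:empty,E:wait,S:empty,W:wait | queues: N=0 E=3 S=0 W=2
Step 3 [NS]: N:empty,E:wait,S:empty,W:wait | queues: N=0 E=3 S=0 W=2
Step 4 [NS]: N:empty,E:wait,S:empty,W:wait | queues: N=0 E=3 S=0 W=2
Step 5 [EW]: N:wait,E:car1-GO,S:wait,W:car2-GO | queues: N=0 E=2 S=0 W=1
Step 6 [EW]: N:wait,E:car3-GO,S:wait,W:car6-GO | queues: N=0 E=1 S=0 W=0
Step 7 [NS]: N:empty,E:wait,S:empty,W:wait | queues: N=0 E=1 S=0 W=0
Cars crossed by step 7: 5

Answer: 5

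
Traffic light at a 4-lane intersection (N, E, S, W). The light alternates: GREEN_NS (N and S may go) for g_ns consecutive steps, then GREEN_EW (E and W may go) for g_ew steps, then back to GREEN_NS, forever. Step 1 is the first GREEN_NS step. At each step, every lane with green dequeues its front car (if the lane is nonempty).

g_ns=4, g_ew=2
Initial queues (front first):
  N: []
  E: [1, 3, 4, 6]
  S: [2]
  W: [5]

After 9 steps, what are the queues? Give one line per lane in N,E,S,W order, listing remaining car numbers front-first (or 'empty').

Step 1 [NS]: N:empty,E:wait,S:car2-GO,W:wait | queues: N=0 E=4 S=0 W=1
Step 2 [NS]: N:empty,E:wait,S:empty,W:wait | queues: N=0 E=4 S=0 W=1
Step 3 [NS]: N:empty,E:wait,S:empty,W:wait | queues: N=0 E=4 S=0 W=1
Step 4 [NS]: N:empty,E:wait,S:empty,W:wait | queues: N=0 E=4 S=0 W=1
Step 5 [EW]: N:wait,E:car1-GO,S:wait,W:car5-GO | queues: N=0 E=3 S=0 W=0
Step 6 [EW]: N:wait,E:car3-GO,S:wait,W:empty | queues: N=0 E=2 S=0 W=0
Step 7 [NS]: N:empty,E:wait,S:empty,W:wait | queues: N=0 E=2 S=0 W=0
Step 8 [NS]: N:empty,E:wait,S:empty,W:wait | queues: N=0 E=2 S=0 W=0
Step 9 [NS]: N:empty,E:wait,S:empty,W:wait | queues: N=0 E=2 S=0 W=0

N: empty
E: 4 6
S: empty
W: empty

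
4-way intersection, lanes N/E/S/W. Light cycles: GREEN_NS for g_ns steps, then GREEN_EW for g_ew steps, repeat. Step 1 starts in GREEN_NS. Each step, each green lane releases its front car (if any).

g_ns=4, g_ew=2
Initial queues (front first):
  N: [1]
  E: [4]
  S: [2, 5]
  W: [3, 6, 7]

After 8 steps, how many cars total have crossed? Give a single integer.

Answer: 6

Derivation:
Step 1 [NS]: N:car1-GO,E:wait,S:car2-GO,W:wait | queues: N=0 E=1 S=1 W=3
Step 2 [NS]: N:empty,E:wait,S:car5-GO,W:wait | queues: N=0 E=1 S=0 W=3
Step 3 [NS]: N:empty,E:wait,S:empty,W:wait | queues: N=0 E=1 S=0 W=3
Step 4 [NS]: N:empty,E:wait,S:empty,W:wait | queues: N=0 E=1 S=0 W=3
Step 5 [EW]: N:wait,E:car4-GO,S:wait,W:car3-GO | queues: N=0 E=0 S=0 W=2
Step 6 [EW]: N:wait,E:empty,S:wait,W:car6-GO | queues: N=0 E=0 S=0 W=1
Step 7 [NS]: N:empty,E:wait,S:empty,W:wait | queues: N=0 E=0 S=0 W=1
Step 8 [NS]: N:empty,E:wait,S:empty,W:wait | queues: N=0 E=0 S=0 W=1
Cars crossed by step 8: 6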